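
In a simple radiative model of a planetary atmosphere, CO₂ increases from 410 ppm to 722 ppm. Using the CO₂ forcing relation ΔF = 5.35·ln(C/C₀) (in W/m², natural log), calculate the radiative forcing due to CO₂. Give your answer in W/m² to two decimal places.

CO₂: 5.35 × ln(722/410) = 5.35 × ln(1.76098) = 5.35 × 0.56587 = 3.0274 W/m².

ΔF = 3.03 W/m²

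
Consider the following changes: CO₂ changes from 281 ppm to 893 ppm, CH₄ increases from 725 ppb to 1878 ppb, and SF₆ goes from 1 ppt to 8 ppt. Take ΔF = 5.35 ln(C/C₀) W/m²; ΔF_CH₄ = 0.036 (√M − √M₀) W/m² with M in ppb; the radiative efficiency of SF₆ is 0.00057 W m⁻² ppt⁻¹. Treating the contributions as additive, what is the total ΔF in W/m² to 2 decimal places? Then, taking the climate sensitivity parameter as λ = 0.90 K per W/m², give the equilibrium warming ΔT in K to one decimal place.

CO₂: 5.35 × ln(893/281) = 5.35 × ln(3.17794) = 5.35 × 1.15623 = 6.1858 W/m².
CH₄: 0.036 × (√1878 − √725) = 0.036 × (43.3359 − 26.9258) = 0.036 × 16.4101 = 0.5908 W/m².
SF₆: ΔF = 0.00057 × (8 − 1) = 0.00057 × 7 = 0.0040 W/m².
Total ΔF = 6.1858 + 0.5908 + 0.0040 = 6.7806 W/m².
ΔT = λ ΔF = 0.90 × 6.78 = 6.1020 K.

ΔF = 6.78 W/m²; ΔT = 6.1 K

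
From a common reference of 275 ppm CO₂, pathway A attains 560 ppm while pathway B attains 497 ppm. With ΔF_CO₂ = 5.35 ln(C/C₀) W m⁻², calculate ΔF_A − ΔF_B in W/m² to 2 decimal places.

ΔF_A − ΔF_B = 0.64 W/m²

ΔF_A = 5.35 ln(560/275) = 5.35 × 0.71117 = 3.8048 W/m².
ΔF_B = 5.35 ln(497/275) = 5.35 × 0.59182 = 3.1662 W/m².
Difference: 3.8048 − 3.1662 = 0.6386 W/m².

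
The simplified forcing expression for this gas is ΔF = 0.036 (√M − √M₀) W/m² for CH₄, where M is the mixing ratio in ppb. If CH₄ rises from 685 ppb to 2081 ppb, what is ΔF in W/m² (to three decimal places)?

ΔF = 0.700 W/m²

CH₄: 0.036 × (√2081 − √685) = 0.036 × (45.6180 − 26.1725) = 0.036 × 19.4455 = 0.7000 W/m².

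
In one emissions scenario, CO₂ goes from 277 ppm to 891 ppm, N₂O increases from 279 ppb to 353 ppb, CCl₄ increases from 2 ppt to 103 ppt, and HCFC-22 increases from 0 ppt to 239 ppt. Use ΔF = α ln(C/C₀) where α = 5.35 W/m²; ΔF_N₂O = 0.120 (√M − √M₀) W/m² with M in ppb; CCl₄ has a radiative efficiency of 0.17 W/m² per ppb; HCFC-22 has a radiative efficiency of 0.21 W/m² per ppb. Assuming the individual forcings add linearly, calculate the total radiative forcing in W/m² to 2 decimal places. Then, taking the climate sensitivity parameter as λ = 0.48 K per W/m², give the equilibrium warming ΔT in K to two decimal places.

ΔF = 6.57 W/m²; ΔT = 3.15 K

CO₂: 5.35 × ln(891/277) = 5.35 × ln(3.21661) = 5.35 × 1.16833 = 6.2506 W/m².
N₂O: 0.120 × (√353 − √279) = 0.120 × (18.7883 − 16.7033) = 0.120 × 2.0850 = 0.2502 W/m².
CCl₄: Δ = 103 − 2 = 101 ppt = 0.101 ppb; ΔF = 0.17 × 0.101 = 0.0172 W/m².
HCFC-22: Δ = 239 − 0 = 239 ppt = 0.239 ppb; ΔF = 0.21 × 0.239 = 0.0502 W/m².
Total ΔF = 6.2506 + 0.2502 + 0.0172 + 0.0502 = 6.5682 W/m².
ΔT = λ ΔF = 0.48 × 6.57 = 3.1536 K.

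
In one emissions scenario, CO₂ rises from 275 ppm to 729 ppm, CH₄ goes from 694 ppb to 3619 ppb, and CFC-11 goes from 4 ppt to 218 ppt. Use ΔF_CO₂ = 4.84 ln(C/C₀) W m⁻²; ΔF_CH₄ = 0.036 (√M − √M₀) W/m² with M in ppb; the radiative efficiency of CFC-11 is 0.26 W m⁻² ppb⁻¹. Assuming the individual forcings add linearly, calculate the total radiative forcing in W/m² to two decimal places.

ΔF = 5.99 W/m²

CO₂: 4.84 × ln(729/275) = 4.84 × ln(2.65091) = 4.84 × 0.97490 = 4.7185 W/m².
CH₄: 0.036 × (√3619 − √694) = 0.036 × (60.1581 − 26.3439) = 0.036 × 33.8142 = 1.2173 W/m².
CFC-11: Δ = 218 − 4 = 214 ppt = 0.214 ppb; ΔF = 0.26 × 0.214 = 0.0556 W/m².
Total ΔF = 4.7185 + 1.2173 + 0.0556 = 5.9914 W/m².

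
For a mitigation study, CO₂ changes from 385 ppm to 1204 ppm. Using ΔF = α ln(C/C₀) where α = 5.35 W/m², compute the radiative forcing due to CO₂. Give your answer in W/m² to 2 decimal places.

ΔF = 6.10 W/m²

CO₂ absorption bands are partially saturated, so forcing scales with the logarithm of the concentration ratio.
CO₂: 5.35 × ln(1204/385) = 5.35 × ln(3.12727) = 5.35 × 1.14016 = 6.0999 W/m².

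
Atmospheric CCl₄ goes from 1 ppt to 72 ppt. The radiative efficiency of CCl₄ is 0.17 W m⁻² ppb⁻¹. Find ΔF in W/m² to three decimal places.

CCl₄: Δ = 72 − 1 = 71 ppt = 0.071 ppb; ΔF = 0.17 × 0.071 = 0.0121 W/m².

ΔF = 0.012 W/m²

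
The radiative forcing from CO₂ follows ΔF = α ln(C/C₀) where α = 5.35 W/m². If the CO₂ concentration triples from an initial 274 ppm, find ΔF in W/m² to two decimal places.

ΔF = 5.35 × ln(3) = 5.35 × 1.09861 = 5.8776 W/m².

ΔF = 5.88 W/m²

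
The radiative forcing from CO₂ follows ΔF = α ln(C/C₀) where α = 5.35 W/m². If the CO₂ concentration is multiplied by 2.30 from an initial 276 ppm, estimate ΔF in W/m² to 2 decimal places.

ΔF = 4.46 W/m²

ΔF = 5.35 × ln(2.30) = 5.35 × 0.83291 = 4.4561 W/m².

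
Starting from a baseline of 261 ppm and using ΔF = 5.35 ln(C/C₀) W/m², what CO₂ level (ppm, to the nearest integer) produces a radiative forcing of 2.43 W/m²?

C ≈ 411 ppm

Set 5.35 ln(C/261) = 2.43, so ln(C/261) = 2.43/5.35 = 0.45421.
Then C/261 = e^0.45421 = 1.57493, giving C = 261 × 1.57493 = 411.06 ppm.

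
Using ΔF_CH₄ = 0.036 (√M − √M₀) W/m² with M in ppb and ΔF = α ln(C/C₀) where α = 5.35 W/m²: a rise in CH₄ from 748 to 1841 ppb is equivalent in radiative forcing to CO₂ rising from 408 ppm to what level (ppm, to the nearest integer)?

CH₄ forcing: 0.036 × (√1841 − √748) = 0.036 × (42.9069 − 27.3496) = 0.036 × 15.5573 = 0.56006 W/m².
Set 5.35 ln(C/408) = 0.56006: ln(C/408) = 0.56006/5.35 = 0.10468, so C = 408 × e^0.10468 = 408 × 1.11036 = 453.03 ppm.

C ≈ 453 ppm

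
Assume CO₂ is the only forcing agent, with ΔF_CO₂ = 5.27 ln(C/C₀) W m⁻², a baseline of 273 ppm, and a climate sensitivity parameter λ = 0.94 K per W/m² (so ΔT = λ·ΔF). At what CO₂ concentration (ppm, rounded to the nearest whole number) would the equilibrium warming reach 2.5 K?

C ≈ 452 ppm

Required forcing: ΔF = ΔT/λ = 2.5/0.94 = 2.6596 W/m².
Then ln(C/273) = ΔF/5.27 = 2.6596/5.27 = 0.50467.
So C = 273 × e^0.50467 = 273 × 1.65644 = 452.21 ppm.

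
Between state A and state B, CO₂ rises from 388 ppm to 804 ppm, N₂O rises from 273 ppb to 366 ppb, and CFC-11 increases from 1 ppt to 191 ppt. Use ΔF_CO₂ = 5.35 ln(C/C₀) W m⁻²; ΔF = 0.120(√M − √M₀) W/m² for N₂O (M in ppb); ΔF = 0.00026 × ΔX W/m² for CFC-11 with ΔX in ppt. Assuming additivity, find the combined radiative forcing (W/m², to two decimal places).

ΔF = 4.26 W/m²

CO₂: 5.35 × ln(804/388) = 5.35 × ln(2.07216) = 5.35 × 0.72859 = 3.8980 W/m².
N₂O: 0.120 × (√366 − √273) = 0.120 × (19.1311 − 16.5227) = 0.120 × 2.6084 = 0.3130 W/m².
CFC-11: ΔF = 0.00026 × (191 − 1) = 0.00026 × 190 = 0.0494 W/m².
Total ΔF = 3.8980 + 0.3130 + 0.0494 = 4.2604 W/m².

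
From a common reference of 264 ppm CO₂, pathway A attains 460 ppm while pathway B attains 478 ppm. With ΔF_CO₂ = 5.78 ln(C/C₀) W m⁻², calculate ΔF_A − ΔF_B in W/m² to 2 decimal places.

ΔF_A − ΔF_B = -0.22 W/m²

ΔF_A = 5.78 ln(460/264) = 5.78 × 0.55528 = 3.2095 W/m².
ΔF_B = 5.78 ln(478/264) = 5.78 × 0.59366 = 3.4314 W/m².
Difference: 3.2095 − 3.4314 = -0.2219 W/m².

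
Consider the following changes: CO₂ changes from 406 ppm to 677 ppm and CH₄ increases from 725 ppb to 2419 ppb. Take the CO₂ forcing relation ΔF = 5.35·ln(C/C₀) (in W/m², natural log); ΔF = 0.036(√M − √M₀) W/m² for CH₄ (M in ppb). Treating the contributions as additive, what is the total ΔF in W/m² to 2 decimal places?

ΔF = 3.54 W/m²

CO₂: 5.35 × ln(677/406) = 5.35 × ln(1.66749) = 5.35 × 0.51132 = 2.7356 W/m².
CH₄: 0.036 × (√2419 − √725) = 0.036 × (49.1833 − 26.9258) = 0.036 × 22.2575 = 0.8013 W/m².
Total ΔF = 2.7356 + 0.8013 = 3.5369 W/m².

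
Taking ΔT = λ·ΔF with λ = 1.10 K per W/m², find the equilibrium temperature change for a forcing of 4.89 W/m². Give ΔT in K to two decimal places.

ΔT = 5.38 K

ΔT = λ ΔF = 1.10 × 4.89 = 5.3790 K.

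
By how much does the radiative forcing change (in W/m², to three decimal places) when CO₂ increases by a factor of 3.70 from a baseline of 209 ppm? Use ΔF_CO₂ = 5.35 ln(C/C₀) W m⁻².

ΔF = 7.000 W/m²

Because the forcing depends only on the ratio C/C₀, the initial concentration does not enter.
ΔF = 5.35 × ln(3.70) = 5.35 × 1.30833 = 6.9996 W/m².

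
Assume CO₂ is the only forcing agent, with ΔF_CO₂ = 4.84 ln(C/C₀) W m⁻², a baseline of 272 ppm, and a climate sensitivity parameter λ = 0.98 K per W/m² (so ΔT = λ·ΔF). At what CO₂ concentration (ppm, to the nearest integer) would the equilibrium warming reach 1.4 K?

Required forcing: ΔF = ΔT/λ = 1.4/0.98 = 1.4286 W/m².
Then ln(C/272) = ΔF/4.84 = 1.4286/4.84 = 0.29517.
So C = 272 × e^0.29517 = 272 × 1.34335 = 365.39 ppm.

C ≈ 365 ppm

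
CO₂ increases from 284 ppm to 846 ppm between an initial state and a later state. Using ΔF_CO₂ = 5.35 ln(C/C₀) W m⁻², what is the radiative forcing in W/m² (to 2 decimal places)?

CO₂: 5.35 × ln(846/284) = 5.35 × ln(2.97887) = 5.35 × 1.09154 = 5.8397 W/m².

ΔF = 5.84 W/m²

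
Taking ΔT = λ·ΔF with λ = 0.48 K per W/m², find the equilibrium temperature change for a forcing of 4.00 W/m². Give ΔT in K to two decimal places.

ΔT = 1.92 K

ΔT = λ ΔF = 0.48 × 4.00 = 1.9200 K.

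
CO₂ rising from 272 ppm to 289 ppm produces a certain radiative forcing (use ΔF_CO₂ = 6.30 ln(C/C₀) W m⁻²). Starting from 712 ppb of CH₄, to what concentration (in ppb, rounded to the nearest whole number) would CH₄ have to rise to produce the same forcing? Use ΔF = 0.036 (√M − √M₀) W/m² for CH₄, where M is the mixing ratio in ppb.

M ≈ 1391 ppb

CO₂ forcing: 6.30 × ln(289/272) = 6.30 × 0.060625 = 0.38194 W/m².
Set 0.036(√M − √712) = 0.38194: √M = 0.38194/0.036 + √712 = 10.6094 + 26.6833 = 37.2927.
M = (37.2927)² = 1390.75 ppb.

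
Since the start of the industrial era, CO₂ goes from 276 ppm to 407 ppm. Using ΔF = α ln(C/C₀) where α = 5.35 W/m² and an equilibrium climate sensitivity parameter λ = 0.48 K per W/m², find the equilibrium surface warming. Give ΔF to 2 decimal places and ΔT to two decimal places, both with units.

ΔF = 2.08 W/m²; ΔT = 1.00 K

CO₂: 5.35 × ln(407/276) = 5.35 × ln(1.47464) = 5.35 × 0.38841 = 2.0780 W/m².
ΔT = λ ΔF = 0.48 × 2.08 = 0.9984 K.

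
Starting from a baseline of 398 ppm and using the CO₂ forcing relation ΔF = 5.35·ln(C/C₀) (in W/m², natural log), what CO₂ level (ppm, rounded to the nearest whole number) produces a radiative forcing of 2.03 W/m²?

Set 5.35 ln(C/398) = 2.03, so ln(C/398) = 2.03/5.35 = 0.37944.
Then C/398 = e^0.37944 = 1.46147, giving C = 398 × 1.46147 = 581.67 ppm.

C ≈ 582 ppm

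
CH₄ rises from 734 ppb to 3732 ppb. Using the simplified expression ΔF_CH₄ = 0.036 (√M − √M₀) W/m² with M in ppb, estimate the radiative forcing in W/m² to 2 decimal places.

CH₄: 0.036 × (√3732 − √734) = 0.036 × (61.0901 − 27.0924) = 0.036 × 33.9977 = 1.2239 W/m².

ΔF = 1.22 W/m²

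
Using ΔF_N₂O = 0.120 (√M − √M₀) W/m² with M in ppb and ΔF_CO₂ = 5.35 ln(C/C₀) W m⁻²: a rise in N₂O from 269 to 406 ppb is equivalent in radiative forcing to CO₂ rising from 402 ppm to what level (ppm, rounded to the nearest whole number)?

N₂O forcing: 0.120 × (√406 − √269) = 0.120 × (20.1494 − 16.4012) = 0.120 × 3.7482 = 0.44978 W/m².
Set 5.35 ln(C/402) = 0.44978: ln(C/402) = 0.44978/5.35 = 0.08407, so C = 402 × e^0.08407 = 402 × 1.08771 = 437.26 ppm.

C ≈ 437 ppm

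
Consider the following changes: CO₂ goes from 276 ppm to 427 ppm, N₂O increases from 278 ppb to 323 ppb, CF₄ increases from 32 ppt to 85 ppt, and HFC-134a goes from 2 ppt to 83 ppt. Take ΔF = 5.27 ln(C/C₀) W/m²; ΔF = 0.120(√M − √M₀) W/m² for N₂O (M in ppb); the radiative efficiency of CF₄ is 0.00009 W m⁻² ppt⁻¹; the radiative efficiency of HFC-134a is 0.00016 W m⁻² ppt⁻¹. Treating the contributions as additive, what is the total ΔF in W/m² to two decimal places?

CO₂: 5.27 × ln(427/276) = 5.27 × ln(1.54710) = 5.27 × 0.43638 = 2.2997 W/m².
N₂O: 0.120 × (√323 − √278) = 0.120 × (17.9722 − 16.6733) = 0.120 × 1.2989 = 0.1559 W/m².
CF₄: ΔF = 0.00009 × (85 − 32) = 0.00009 × 53 = 0.0048 W/m².
HFC-134a: ΔF = 0.00016 × (83 − 2) = 0.00016 × 81 = 0.0130 W/m².
Total ΔF = 2.2997 + 0.1559 + 0.0048 + 0.0130 = 2.4734 W/m².

ΔF = 2.47 W/m²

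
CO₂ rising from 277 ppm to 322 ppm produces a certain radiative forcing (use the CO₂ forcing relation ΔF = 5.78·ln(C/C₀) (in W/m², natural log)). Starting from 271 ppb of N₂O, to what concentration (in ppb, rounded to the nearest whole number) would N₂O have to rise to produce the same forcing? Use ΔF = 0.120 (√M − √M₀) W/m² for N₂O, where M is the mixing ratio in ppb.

M ≈ 562 ppb

CO₂ forcing: 5.78 × ln(322/277) = 5.78 × 0.150534 = 0.87009 W/m².
Set 0.120(√M − √271) = 0.87009: √M = 0.87009/0.120 + √271 = 7.2508 + 16.4621 = 23.7129.
M = (23.7129)² = 562.30 ppb.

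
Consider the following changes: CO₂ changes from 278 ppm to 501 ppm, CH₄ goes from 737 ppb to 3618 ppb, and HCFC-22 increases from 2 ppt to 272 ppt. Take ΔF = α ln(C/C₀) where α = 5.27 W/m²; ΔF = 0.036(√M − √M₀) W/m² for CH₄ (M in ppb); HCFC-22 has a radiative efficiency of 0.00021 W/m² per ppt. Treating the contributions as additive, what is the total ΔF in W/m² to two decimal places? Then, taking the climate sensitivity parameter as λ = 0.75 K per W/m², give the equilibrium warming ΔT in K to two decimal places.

CO₂: 5.27 × ln(501/278) = 5.27 × ln(1.80216) = 5.27 × 0.58899 = 3.1040 W/m².
CH₄: 0.036 × (√3618 − √737) = 0.036 × (60.1498 − 27.1477) = 0.036 × 33.0021 = 1.1881 W/m².
HCFC-22: ΔF = 0.00021 × (272 − 2) = 0.00021 × 270 = 0.0567 W/m².
Total ΔF = 3.1040 + 1.1881 + 0.0567 = 4.3488 W/m².
ΔT = λ ΔF = 0.75 × 4.35 = 3.2625 K.

ΔF = 4.35 W/m²; ΔT = 3.26 K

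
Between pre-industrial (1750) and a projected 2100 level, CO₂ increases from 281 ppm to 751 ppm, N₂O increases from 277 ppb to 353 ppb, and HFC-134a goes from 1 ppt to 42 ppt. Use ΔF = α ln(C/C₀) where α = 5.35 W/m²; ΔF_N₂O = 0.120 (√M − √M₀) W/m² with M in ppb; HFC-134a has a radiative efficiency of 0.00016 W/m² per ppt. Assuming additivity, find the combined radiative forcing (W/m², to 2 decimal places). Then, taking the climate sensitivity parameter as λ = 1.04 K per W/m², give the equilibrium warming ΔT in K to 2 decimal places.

ΔF = 5.52 W/m²; ΔT = 5.74 K

CO₂: 5.35 × ln(751/281) = 5.35 × ln(2.67260) = 5.35 × 0.98305 = 5.2593 W/m².
N₂O: 0.120 × (√353 − √277) = 0.120 × (18.7883 − 16.6433) = 0.120 × 2.1450 = 0.2574 W/m².
HFC-134a: ΔF = 0.00016 × (42 − 1) = 0.00016 × 41 = 0.0066 W/m².
Total ΔF = 5.2593 + 0.2574 + 0.0066 = 5.5233 W/m².
ΔT = λ ΔF = 1.04 × 5.52 = 5.7408 K.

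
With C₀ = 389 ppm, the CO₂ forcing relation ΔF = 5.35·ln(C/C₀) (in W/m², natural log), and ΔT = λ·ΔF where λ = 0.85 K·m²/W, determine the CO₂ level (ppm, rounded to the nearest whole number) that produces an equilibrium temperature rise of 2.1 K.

Required forcing: ΔF = ΔT/λ = 2.1/0.85 = 2.4706 W/m².
Then ln(C/389) = ΔF/5.35 = 2.4706/5.35 = 0.46179.
So C = 389 × e^0.46179 = 389 × 1.58691 = 617.31 ppm.

C ≈ 617 ppm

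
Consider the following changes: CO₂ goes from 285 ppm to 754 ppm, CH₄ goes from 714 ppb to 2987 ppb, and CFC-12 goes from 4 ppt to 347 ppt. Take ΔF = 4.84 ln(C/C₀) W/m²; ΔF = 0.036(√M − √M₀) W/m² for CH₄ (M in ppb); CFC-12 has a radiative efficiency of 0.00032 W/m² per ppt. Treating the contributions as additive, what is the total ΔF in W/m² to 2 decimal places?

CO₂: 4.84 × ln(754/285) = 4.84 × ln(2.64561) = 4.84 × 0.97290 = 4.7088 W/m².
CH₄: 0.036 × (√2987 − √714) = 0.036 × (54.6535 − 26.7208) = 0.036 × 27.9327 = 1.0056 W/m².
CFC-12: ΔF = 0.00032 × (347 − 4) = 0.00032 × 343 = 0.1098 W/m².
Total ΔF = 4.7088 + 1.0056 + 0.1098 = 5.8242 W/m².

ΔF = 5.82 W/m²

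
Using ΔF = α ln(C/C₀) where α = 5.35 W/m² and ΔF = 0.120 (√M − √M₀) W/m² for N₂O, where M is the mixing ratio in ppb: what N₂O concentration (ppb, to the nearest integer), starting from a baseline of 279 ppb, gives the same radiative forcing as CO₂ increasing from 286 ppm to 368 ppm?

CO₂ forcing: 5.35 × ln(368/286) = 5.35 × 0.252091 = 1.34869 W/m².
Set 0.120(√M − √279) = 1.34869: √M = 1.34869/0.120 + √279 = 11.2391 + 16.7033 = 27.9424.
M = (27.9424)² = 780.78 ppb.

M ≈ 781 ppb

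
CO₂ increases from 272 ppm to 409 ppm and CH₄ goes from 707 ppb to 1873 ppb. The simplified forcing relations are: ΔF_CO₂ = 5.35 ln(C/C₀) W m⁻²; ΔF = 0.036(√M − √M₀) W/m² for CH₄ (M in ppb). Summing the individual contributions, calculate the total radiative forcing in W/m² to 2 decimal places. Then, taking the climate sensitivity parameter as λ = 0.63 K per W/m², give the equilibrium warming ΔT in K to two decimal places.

CO₂: 5.35 × ln(409/272) = 5.35 × ln(1.50368) = 5.35 × 0.40792 = 2.1824 W/m².
CH₄: 0.036 × (√1873 − √707) = 0.036 × (43.2782 − 26.5895) = 0.036 × 16.6887 = 0.6008 W/m².
Total ΔF = 2.1824 + 0.6008 = 2.7832 W/m².
ΔT = λ ΔF = 0.63 × 2.78 = 1.7514 K.

ΔF = 2.78 W/m²; ΔT = 1.75 K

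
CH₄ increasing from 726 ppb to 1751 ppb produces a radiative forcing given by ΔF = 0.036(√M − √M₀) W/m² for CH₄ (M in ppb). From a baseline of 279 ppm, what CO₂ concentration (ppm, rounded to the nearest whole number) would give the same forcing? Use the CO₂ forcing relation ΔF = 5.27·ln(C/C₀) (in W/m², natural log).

CH₄ forcing: 0.036 × (√1751 − √726) = 0.036 × (41.8450 − 26.9444) = 0.036 × 14.9006 = 0.53642 W/m².
Set 5.27 ln(C/279) = 0.53642: ln(C/279) = 0.53642/5.27 = 0.10179, so C = 279 × e^0.10179 = 279 × 1.10715 = 308.89 ppm.

C ≈ 309 ppm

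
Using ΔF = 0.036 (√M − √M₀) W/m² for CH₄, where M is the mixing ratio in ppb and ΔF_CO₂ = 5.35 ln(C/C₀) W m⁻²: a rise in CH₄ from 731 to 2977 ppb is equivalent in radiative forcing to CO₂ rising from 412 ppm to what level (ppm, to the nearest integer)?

C ≈ 496 ppm

CH₄ forcing: 0.036 × (√2977 − √731) = 0.036 × (54.5619 − 27.0370) = 0.036 × 27.5249 = 0.99090 W/m².
Set 5.35 ln(C/412) = 0.99090: ln(C/412) = 0.99090/5.35 = 0.18521, so C = 412 × e^0.18521 = 412 × 1.20347 = 495.83 ppm.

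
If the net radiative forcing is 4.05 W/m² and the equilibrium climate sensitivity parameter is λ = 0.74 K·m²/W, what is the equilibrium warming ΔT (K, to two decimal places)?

ΔT = 3.00 K

ΔT = λ ΔF = 0.74 × 4.05 = 2.9970 K.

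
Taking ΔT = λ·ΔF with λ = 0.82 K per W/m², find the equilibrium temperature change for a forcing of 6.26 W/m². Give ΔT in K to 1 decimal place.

ΔT = 5.1 K

ΔT = λ ΔF = 0.82 × 6.26 = 5.1332 K.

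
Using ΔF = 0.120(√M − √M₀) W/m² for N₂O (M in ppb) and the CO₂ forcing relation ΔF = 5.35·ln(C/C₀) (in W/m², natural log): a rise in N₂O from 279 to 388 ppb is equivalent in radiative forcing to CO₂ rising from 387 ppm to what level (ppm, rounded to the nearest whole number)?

N₂O forcing: 0.120 × (√388 − √279) = 0.120 × (19.6977 − 16.7033) = 0.120 × 2.9944 = 0.35933 W/m².
Set 5.35 ln(C/387) = 0.35933: ln(C/387) = 0.35933/5.35 = 0.06716, so C = 387 × e^0.06716 = 387 × 1.06947 = 413.88 ppm.

C ≈ 414 ppm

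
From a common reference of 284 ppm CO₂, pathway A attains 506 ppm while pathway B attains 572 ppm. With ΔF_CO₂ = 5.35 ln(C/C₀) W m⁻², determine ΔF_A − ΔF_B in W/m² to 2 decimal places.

ΔF_A − ΔF_B = -0.66 W/m²

ΔF_A = 5.35 ln(506/284) = 5.35 × 0.57756 = 3.0899 W/m².
ΔF_B = 5.35 ln(572/284) = 5.35 × 0.70016 = 3.7459 W/m².
Difference: 3.0899 − 3.7459 = -0.6560 W/m².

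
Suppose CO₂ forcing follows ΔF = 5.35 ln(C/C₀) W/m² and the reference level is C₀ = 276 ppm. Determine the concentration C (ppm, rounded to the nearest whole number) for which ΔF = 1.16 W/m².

Set 5.35 ln(C/276) = 1.16, so ln(C/276) = 1.16/5.35 = 0.21682.
Then C/276 = e^0.21682 = 1.24212, giving C = 276 × 1.24212 = 342.83 ppm.

C ≈ 343 ppm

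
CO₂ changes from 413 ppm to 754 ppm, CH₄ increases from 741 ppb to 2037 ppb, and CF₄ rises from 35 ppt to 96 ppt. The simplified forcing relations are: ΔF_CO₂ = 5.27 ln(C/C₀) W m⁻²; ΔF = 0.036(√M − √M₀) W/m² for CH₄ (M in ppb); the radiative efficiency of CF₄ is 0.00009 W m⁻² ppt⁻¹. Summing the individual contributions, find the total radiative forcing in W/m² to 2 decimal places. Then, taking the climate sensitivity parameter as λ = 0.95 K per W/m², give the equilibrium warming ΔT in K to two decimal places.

CO₂: 5.27 × ln(754/413) = 5.27 × ln(1.82567) = 5.27 × 0.60195 = 3.1723 W/m².
CH₄: 0.036 × (√2037 − √741) = 0.036 × (45.1331 − 27.2213) = 0.036 × 17.9118 = 0.6448 W/m².
CF₄: ΔF = 0.00009 × (96 − 35) = 0.00009 × 61 = 0.0055 W/m².
Total ΔF = 3.1723 + 0.6448 + 0.0055 = 3.8226 W/m².
ΔT = λ ΔF = 0.95 × 3.82 = 3.6290 K.

ΔF = 3.82 W/m²; ΔT = 3.63 K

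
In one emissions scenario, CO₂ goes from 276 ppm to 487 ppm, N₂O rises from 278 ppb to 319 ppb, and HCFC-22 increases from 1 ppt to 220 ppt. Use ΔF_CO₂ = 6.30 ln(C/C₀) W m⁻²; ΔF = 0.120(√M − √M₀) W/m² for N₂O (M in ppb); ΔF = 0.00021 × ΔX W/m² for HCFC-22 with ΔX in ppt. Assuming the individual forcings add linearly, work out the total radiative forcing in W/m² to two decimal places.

CO₂: 6.30 × ln(487/276) = 6.30 × ln(1.76449) = 6.30 × 0.56786 = 3.5775 W/m².
N₂O: 0.120 × (√319 − √278) = 0.120 × (17.8606 − 16.6733) = 0.120 × 1.1873 = 0.1425 W/m².
HCFC-22: ΔF = 0.00021 × (220 − 1) = 0.00021 × 219 = 0.0460 W/m².
Total ΔF = 3.5775 + 0.1425 + 0.0460 = 3.7660 W/m².

ΔF = 3.77 W/m²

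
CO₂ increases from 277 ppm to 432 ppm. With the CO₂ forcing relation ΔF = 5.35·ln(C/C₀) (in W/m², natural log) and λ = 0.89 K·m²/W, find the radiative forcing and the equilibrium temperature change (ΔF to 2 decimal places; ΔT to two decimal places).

CO₂: 5.35 × ln(432/277) = 5.35 × ln(1.55957) = 5.35 × 0.44441 = 2.3776 W/m².
ΔT = λ ΔF = 0.89 × 2.38 = 2.1182 K.

ΔF = 2.38 W/m²; ΔT = 2.12 K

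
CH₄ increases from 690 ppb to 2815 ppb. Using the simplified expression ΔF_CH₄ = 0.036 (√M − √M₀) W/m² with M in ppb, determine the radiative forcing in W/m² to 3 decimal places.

CH₄: 0.036 × (√2815 − √690) = 0.036 × (53.0566 − 26.2679) = 0.036 × 26.7887 = 0.9644 W/m².

ΔF = 0.964 W/m²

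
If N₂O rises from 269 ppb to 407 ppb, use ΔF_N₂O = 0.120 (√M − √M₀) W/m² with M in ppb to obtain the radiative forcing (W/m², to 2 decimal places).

N₂O: 0.120 × (√407 − √269) = 0.120 × (20.1742 − 16.4012) = 0.120 × 3.7730 = 0.4528 W/m².

ΔF = 0.45 W/m²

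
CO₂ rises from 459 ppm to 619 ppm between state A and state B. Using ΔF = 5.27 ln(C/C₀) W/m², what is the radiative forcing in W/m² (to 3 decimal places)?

CO₂: 5.27 × ln(619/459) = 5.27 × ln(1.34858) = 5.27 × 0.29905 = 1.5760 W/m².

ΔF = 1.576 W/m²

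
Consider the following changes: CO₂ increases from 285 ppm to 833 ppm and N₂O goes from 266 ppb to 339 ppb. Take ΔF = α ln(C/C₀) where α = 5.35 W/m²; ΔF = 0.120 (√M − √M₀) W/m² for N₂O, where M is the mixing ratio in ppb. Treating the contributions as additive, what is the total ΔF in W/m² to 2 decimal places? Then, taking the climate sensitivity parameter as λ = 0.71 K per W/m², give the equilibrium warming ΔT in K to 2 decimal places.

CO₂: 5.35 × ln(833/285) = 5.35 × ln(2.92281) = 5.35 × 1.07255 = 5.7381 W/m².
N₂O: 0.120 × (√339 − √266) = 0.120 × (18.4120 − 16.3095) = 0.120 × 2.1025 = 0.2523 W/m².
Total ΔF = 5.7381 + 0.2523 = 5.9904 W/m².
ΔT = λ ΔF = 0.71 × 5.99 = 4.2529 K.

ΔF = 5.99 W/m²; ΔT = 4.25 K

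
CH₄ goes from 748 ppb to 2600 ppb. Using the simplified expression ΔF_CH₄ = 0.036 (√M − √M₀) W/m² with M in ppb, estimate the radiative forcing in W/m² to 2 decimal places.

CH₄: 0.036 × (√2600 − √748) = 0.036 × (50.9902 − 27.3496) = 0.036 × 23.6406 = 0.8511 W/m².

ΔF = 0.85 W/m²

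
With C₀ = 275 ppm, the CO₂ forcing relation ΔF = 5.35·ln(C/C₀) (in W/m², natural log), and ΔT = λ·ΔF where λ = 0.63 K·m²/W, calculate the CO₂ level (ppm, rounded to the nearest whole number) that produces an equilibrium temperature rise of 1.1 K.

Required forcing: ΔF = ΔT/λ = 1.1/0.63 = 1.7460 W/m².
Then ln(C/275) = ΔF/5.35 = 1.7460/5.35 = 0.32636.
So C = 275 × e^0.32636 = 275 × 1.38591 = 381.13 ppm.

C ≈ 381 ppm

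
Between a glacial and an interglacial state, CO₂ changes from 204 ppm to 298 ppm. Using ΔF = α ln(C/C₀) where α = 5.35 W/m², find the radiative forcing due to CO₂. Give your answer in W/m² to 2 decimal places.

ΔF = 2.03 W/m²

CO₂ absorption bands are partially saturated, so forcing scales with the logarithm of the concentration ratio.
CO₂: 5.35 × ln(298/204) = 5.35 × ln(1.46078) = 5.35 × 0.37897 = 2.0275 W/m².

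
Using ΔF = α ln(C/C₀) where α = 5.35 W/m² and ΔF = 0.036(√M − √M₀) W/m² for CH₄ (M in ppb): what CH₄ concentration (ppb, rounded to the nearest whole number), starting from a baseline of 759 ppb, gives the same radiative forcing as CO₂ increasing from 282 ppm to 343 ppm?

CO₂ forcing: 5.35 × ln(343/282) = 5.35 × 0.195823 = 1.04765 W/m².
Set 0.036(√M − √759) = 1.04765: √M = 1.04765/0.036 + √759 = 29.1014 + 27.5500 = 56.6514.
M = (56.6514)² = 3209.38 ppb.

M ≈ 3209 ppb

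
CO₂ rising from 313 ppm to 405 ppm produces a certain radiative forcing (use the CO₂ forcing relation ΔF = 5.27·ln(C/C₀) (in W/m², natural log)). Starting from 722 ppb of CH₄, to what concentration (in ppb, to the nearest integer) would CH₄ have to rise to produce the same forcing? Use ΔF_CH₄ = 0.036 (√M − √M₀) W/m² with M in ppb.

M ≈ 4172 ppb

CO₂ forcing: 5.27 × ln(405/313) = 5.27 × 0.257684 = 1.35799 W/m².
Set 0.036(√M − √722) = 1.35799: √M = 1.35799/0.036 + √722 = 37.7219 + 26.8701 = 64.5920.
M = (64.5920)² = 4172.13 ppb.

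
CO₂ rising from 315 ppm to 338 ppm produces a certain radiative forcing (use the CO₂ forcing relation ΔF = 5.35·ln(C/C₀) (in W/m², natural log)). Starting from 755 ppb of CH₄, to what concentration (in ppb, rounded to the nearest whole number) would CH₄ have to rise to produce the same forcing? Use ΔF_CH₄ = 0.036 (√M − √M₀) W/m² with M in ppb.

M ≈ 1440 ppb

CO₂ forcing: 5.35 × ln(338/315) = 5.35 × 0.070473 = 0.37703 W/m².
Set 0.036(√M − √755) = 0.37703: √M = 0.37703/0.036 + √755 = 10.4731 + 27.4773 = 37.9504.
M = (37.9504)² = 1440.23 ppb.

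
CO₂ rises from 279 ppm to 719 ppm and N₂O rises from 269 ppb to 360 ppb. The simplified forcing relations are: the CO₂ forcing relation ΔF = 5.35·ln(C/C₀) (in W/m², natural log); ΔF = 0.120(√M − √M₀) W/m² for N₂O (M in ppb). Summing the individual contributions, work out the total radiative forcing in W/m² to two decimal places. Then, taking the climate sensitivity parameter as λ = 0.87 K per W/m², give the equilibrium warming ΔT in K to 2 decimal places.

CO₂: 5.35 × ln(719/279) = 5.35 × ln(2.57706) = 5.35 × 0.94665 = 5.0646 W/m².
N₂O: 0.120 × (√360 − √269) = 0.120 × (18.9737 − 16.4012) = 0.120 × 2.5725 = 0.3087 W/m².
Total ΔF = 5.0646 + 0.3087 = 5.3733 W/m².
ΔT = λ ΔF = 0.87 × 5.37 = 4.6719 K.

ΔF = 5.37 W/m²; ΔT = 4.67 K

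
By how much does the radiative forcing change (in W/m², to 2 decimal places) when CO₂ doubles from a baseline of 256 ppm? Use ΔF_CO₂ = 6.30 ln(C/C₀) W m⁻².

Because the forcing depends only on the ratio C/C₀, the initial concentration does not enter.
ΔF = 6.30 × ln(2) = 6.30 × 0.69315 = 4.3668 W/m².

ΔF = 4.37 W/m²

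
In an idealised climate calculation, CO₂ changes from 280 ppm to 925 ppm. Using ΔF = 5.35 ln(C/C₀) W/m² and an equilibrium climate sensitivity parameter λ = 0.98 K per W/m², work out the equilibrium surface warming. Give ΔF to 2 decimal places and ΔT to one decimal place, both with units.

CO₂: 5.35 × ln(925/280) = 5.35 × ln(3.30357) = 5.35 × 1.19500 = 6.3933 W/m².
ΔT = λ ΔF = 0.98 × 6.39 = 6.2622 K.

ΔF = 6.39 W/m²; ΔT = 6.3 K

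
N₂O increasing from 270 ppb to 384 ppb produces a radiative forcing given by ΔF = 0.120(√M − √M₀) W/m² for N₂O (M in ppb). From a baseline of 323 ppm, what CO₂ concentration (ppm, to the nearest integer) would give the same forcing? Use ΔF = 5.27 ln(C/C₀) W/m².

C ≈ 347 ppm

N₂O forcing: 0.120 × (√384 − √270) = 0.120 × (19.5959 − 16.4317) = 0.120 × 3.1642 = 0.37970 W/m².
Set 5.27 ln(C/323) = 0.37970: ln(C/323) = 0.37970/5.27 = 0.07205, so C = 323 × e^0.07205 = 323 × 1.07471 = 347.13 ppm.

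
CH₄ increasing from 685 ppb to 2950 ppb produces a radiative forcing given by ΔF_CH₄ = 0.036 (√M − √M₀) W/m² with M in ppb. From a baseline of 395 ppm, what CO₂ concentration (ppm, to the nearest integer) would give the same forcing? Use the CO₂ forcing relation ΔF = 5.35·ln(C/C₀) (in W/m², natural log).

C ≈ 477 ppm

CH₄ forcing: 0.036 × (√2950 − √685) = 0.036 × (54.3139 − 26.1725) = 0.036 × 28.1414 = 1.01309 W/m².
Set 5.35 ln(C/395) = 1.01309: ln(C/395) = 1.01309/5.35 = 0.18936, so C = 395 × e^0.18936 = 395 × 1.20848 = 477.35 ppm.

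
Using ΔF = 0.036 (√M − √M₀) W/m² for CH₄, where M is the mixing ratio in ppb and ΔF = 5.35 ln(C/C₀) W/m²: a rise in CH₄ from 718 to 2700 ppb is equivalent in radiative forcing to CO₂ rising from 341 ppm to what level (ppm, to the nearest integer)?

C ≈ 404 ppm

CH₄ forcing: 0.036 × (√2700 − √718) = 0.036 × (51.9615 − 26.7955) = 0.036 × 25.1660 = 0.90598 W/m².
Set 5.35 ln(C/341) = 0.90598: ln(C/341) = 0.90598/5.35 = 0.16934, so C = 341 × e^0.16934 = 341 × 1.18452 = 403.92 ppm.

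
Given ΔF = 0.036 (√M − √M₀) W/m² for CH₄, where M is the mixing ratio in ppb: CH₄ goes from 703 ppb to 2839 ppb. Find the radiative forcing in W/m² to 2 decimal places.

CH₄: 0.036 × (√2839 − √703) = 0.036 × (53.2823 − 26.5141) = 0.036 × 26.7682 = 0.9637 W/m².

ΔF = 0.96 W/m²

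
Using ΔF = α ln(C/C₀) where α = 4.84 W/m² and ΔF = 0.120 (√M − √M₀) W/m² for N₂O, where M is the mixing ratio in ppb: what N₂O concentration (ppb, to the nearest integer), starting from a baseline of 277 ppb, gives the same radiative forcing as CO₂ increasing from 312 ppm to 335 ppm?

M ≈ 381 ppb

CO₂ forcing: 4.84 × ln(335/312) = 4.84 × 0.071127 = 0.34425 W/m².
Set 0.120(√M − √277) = 0.34425: √M = 0.34425/0.120 + √277 = 2.8688 + 16.6433 = 19.5121.
M = (19.5121)² = 380.72 ppb.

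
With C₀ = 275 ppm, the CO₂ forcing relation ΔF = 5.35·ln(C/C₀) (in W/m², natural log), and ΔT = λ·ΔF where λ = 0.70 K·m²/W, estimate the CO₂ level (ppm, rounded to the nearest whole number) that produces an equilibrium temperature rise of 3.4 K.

C ≈ 682 ppm

Required forcing: ΔF = ΔT/λ = 3.4/0.70 = 4.8571 W/m².
Then ln(C/275) = ΔF/5.35 = 4.8571/5.35 = 0.90787.
So C = 275 × e^0.90787 = 275 × 2.47904 = 681.74 ppm.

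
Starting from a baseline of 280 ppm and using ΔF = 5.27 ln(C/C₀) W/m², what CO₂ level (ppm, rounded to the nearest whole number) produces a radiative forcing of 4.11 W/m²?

Set 5.27 ln(C/280) = 4.11, so ln(C/280) = 4.11/5.27 = 0.77989.
Then C/280 = e^0.77989 = 2.18123, giving C = 280 × 2.18123 = 610.74 ppm.

C ≈ 611 ppm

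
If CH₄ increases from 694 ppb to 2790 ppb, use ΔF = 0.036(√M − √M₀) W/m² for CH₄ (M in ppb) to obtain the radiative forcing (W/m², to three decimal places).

ΔF = 0.953 W/m²

CH₄: 0.036 × (√2790 − √694) = 0.036 × (52.8205 − 26.3439) = 0.036 × 26.4766 = 0.9532 W/m².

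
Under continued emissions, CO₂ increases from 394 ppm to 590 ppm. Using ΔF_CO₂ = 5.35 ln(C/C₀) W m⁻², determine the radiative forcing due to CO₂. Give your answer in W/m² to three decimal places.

CO₂: 5.35 × ln(590/394) = 5.35 × ln(1.49746) = 5.35 × 0.40377 = 2.1602 W/m².

ΔF = 2.160 W/m²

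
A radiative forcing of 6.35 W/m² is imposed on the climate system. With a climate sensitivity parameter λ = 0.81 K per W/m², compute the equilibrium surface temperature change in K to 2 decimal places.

ΔT = 5.14 K

ΔT = λ ΔF = 0.81 × 6.35 = 5.1435 K.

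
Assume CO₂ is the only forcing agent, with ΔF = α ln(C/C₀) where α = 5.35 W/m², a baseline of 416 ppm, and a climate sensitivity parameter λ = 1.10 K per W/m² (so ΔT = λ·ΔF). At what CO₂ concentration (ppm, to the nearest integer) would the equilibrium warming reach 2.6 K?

C ≈ 647 ppm

Required forcing: ΔF = ΔT/λ = 2.6/1.10 = 2.3636 W/m².
Then ln(C/416) = ΔF/5.35 = 2.3636/5.35 = 0.44179.
So C = 416 × e^0.44179 = 416 × 1.55549 = 647.08 ppm.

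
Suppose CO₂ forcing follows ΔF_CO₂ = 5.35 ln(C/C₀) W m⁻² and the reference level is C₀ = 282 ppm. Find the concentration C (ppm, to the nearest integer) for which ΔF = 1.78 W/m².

C ≈ 393 ppm

Set 5.35 ln(C/282) = 1.78, so ln(C/282) = 1.78/5.35 = 0.33271.
Then C/282 = e^0.33271 = 1.39474, giving C = 282 × 1.39474 = 393.32 ppm.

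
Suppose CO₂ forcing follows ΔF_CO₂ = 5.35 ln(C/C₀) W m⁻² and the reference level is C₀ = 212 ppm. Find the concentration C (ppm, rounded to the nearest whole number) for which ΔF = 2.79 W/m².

Set 5.35 ln(C/212) = 2.79, so ln(C/212) = 2.79/5.35 = 0.52150.
Then C/212 = e^0.52150 = 1.68455, giving C = 212 × 1.68455 = 357.12 ppm.

C ≈ 357 ppm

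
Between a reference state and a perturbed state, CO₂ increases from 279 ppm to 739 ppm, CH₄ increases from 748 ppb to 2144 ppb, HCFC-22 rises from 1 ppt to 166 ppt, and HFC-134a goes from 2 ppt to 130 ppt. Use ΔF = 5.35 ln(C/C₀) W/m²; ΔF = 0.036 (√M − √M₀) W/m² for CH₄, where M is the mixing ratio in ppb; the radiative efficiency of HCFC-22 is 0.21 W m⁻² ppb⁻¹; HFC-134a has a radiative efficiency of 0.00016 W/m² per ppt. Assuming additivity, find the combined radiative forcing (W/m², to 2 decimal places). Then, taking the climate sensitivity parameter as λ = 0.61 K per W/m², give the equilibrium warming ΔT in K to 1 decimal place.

CO₂: 5.35 × ln(739/279) = 5.35 × ln(2.64875) = 5.35 × 0.97409 = 5.2114 W/m².
CH₄: 0.036 × (√2144 − √748) = 0.036 × (46.3033 − 27.3496) = 0.036 × 18.9537 = 0.6823 W/m².
HCFC-22: Δ = 166 − 1 = 165 ppt = 0.165 ppb; ΔF = 0.21 × 0.165 = 0.0347 W/m².
HFC-134a: ΔF = 0.00016 × (130 − 2) = 0.00016 × 128 = 0.0205 W/m².
Total ΔF = 5.2114 + 0.6823 + 0.0347 + 0.0205 = 5.9489 W/m².
ΔT = λ ΔF = 0.61 × 5.95 = 3.6295 K.

ΔF = 5.95 W/m²; ΔT = 3.6 K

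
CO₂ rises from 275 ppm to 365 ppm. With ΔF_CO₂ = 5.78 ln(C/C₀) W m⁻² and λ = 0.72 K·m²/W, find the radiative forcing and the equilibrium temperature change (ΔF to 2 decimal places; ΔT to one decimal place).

ΔF = 1.64 W/m²; ΔT = 1.2 K

CO₂: 5.78 × ln(365/275) = 5.78 × ln(1.32727) = 5.78 × 0.28312 = 1.6364 W/m².
ΔT = λ ΔF = 0.72 × 1.64 = 1.1808 K.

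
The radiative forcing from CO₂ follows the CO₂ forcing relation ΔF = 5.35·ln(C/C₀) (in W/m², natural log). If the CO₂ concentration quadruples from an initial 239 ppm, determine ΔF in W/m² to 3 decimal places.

ΔF = 7.417 W/m²

ΔF = 5.35 × ln(4) = 5.35 × 1.38629 = 7.4167 W/m².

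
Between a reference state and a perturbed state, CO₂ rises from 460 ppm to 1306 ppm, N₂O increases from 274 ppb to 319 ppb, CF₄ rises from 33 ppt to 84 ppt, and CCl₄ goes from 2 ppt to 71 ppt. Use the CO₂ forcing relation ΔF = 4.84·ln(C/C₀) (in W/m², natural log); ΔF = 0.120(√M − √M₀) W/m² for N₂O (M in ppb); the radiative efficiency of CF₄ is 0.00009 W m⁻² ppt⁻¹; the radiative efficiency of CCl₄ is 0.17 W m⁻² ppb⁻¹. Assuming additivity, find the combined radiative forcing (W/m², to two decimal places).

CO₂: 4.84 × ln(1306/460) = 4.84 × ln(2.83913) = 4.84 × 1.04350 = 5.0505 W/m².
N₂O: 0.120 × (√319 − √274) = 0.120 × (17.8606 − 16.5529) = 0.120 × 1.3077 = 0.1569 W/m².
CF₄: ΔF = 0.00009 × (84 − 33) = 0.00009 × 51 = 0.0046 W/m².
CCl₄: Δ = 71 − 2 = 69 ppt = 0.069 ppb; ΔF = 0.17 × 0.069 = 0.0117 W/m².
Total ΔF = 5.0505 + 0.1569 + 0.0046 + 0.0117 = 5.2237 W/m².

ΔF = 5.22 W/m²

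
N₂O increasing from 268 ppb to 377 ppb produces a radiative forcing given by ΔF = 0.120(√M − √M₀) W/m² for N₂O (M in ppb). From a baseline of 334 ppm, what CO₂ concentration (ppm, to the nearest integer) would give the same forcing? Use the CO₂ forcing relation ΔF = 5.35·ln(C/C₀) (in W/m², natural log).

N₂O forcing: 0.120 × (√377 − √268) = 0.120 × (19.4165 − 16.3707) = 0.120 × 3.0458 = 0.36550 W/m².
Set 5.35 ln(C/334) = 0.36550: ln(C/334) = 0.36550/5.35 = 0.06832, so C = 334 × e^0.06832 = 334 × 1.07071 = 357.62 ppm.

C ≈ 358 ppm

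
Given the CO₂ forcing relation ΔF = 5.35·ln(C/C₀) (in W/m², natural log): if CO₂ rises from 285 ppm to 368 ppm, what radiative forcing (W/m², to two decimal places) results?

ΔF = 1.37 W/m²

CO₂: 5.35 × ln(368/285) = 5.35 × ln(1.29123) = 5.35 × 0.25560 = 1.3675 W/m².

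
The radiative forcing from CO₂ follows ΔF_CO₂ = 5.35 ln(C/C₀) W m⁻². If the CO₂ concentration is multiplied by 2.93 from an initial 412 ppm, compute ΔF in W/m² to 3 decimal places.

ΔF = 5.751 W/m²

ΔF = 5.35 × ln(2.93) = 5.35 × 1.07500 = 5.7513 W/m².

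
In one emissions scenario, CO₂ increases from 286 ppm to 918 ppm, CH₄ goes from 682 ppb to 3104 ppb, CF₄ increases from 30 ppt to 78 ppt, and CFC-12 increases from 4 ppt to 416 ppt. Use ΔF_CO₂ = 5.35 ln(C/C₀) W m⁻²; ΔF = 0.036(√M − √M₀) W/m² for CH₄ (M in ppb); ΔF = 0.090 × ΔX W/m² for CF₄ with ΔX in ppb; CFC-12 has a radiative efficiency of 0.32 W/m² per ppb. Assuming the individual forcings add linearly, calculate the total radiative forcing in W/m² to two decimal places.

CO₂: 5.35 × ln(918/286) = 5.35 × ln(3.20979) = 5.35 × 1.16621 = 6.2392 W/m².
CH₄: 0.036 × (√3104 − √682) = 0.036 × (55.7136 − 26.1151) = 0.036 × 29.5985 = 1.0655 W/m².
CF₄: Δ = 78 − 30 = 48 ppt = 0.048 ppb; ΔF = 0.090 × 0.048 = 0.0043 W/m².
CFC-12: Δ = 416 − 4 = 412 ppt = 0.412 ppb; ΔF = 0.32 × 0.412 = 0.1318 W/m².
Total ΔF = 6.2392 + 1.0655 + 0.0043 + 0.1318 = 7.4408 W/m².

ΔF = 7.44 W/m²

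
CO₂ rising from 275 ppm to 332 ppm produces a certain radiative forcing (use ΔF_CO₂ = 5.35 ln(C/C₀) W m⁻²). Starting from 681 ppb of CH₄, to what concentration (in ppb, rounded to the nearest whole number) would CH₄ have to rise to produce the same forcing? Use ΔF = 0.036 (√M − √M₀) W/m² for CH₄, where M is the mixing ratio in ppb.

M ≈ 2926 ppb

CO₂ forcing: 5.35 × ln(332/275) = 5.35 × 0.188364 = 1.00775 W/m².
Set 0.036(√M − √681) = 1.00775: √M = 1.00775/0.036 + √681 = 27.9931 + 26.0960 = 54.0891.
M = (54.0891)² = 2925.63 ppb.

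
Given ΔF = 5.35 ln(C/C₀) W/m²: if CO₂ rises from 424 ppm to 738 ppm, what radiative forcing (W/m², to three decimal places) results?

CO₂ absorption bands are partially saturated, so forcing scales with the logarithm of the concentration ratio.
CO₂: 5.35 × ln(738/424) = 5.35 × ln(1.74057) = 5.35 × 0.55421 = 2.9650 W/m².

ΔF = 2.965 W/m²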